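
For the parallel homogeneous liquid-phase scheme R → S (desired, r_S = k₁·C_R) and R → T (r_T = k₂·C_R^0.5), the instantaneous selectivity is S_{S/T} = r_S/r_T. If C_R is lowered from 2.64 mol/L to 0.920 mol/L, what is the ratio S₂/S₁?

S_{S/T} = (k₁/k₂)·C_R^0.5, so S₂/S₁ = (C_{R,2}/C_{R,1})^0.5.
= (0.920/2.64)^0.5 = (0.3485)^0.5 = 0.590.
Selectivity toward S falls as C_R falls — high-concentration operation is favoured.

0.590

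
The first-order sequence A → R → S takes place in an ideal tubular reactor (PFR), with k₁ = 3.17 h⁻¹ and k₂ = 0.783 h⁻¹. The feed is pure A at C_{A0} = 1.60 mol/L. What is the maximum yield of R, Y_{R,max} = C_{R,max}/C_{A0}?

Evaluating C_R at τ_opt = ln(k₂/k₁)/(k₂−k₁) gives C_{R,max}/C_{A0} = (k₁/k₂)^[k₂/(k₂−k₁)].
= (3.17/0.783)^(0.783/(0.783−3.17)) = (4.049)^(-0.3280) = 0.6321.

0.632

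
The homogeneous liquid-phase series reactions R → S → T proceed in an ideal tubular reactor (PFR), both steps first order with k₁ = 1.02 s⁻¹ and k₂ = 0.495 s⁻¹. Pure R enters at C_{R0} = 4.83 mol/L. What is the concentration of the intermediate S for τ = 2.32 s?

2.10 mol/L

The intermediate concentration in a first-order A→B→C sequence is C_S = k₁C_{R0}(e^(−k₁τ) − e^(−k₂τ))/(k₂−k₁).
e^(−k₁τ) = e^(−1.02×2.32) = e^(−2.366) = 0.09382; e^(−k₂τ) = e^(−1.148) = 0.3171.
C_S = 1.02×4.83/(0.495−1.02) × (0.09382−0.3171) = (-9.384)×(-0.2233) = 2.096 mol/L.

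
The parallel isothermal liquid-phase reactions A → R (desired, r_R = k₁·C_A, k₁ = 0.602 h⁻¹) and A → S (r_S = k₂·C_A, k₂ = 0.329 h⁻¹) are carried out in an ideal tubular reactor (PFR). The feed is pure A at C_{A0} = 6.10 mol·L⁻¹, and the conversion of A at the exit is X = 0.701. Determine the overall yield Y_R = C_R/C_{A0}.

C_A = C_{A0}(1−X) = 1.824 mol·L⁻¹.
Both paths are first order in A, so the instantaneous fraction to R is constant: dC_R/d(−C_A) = k₁/(k₁+k₂) = 0.6466.
C_R = 0.6466·(C_{A0}−C_A) = 0.6466×4.276 = 2.76 mol·L⁻¹.
Y_R = C_R/C_{A0} = 2.765/6.10 = 0.453.

0.453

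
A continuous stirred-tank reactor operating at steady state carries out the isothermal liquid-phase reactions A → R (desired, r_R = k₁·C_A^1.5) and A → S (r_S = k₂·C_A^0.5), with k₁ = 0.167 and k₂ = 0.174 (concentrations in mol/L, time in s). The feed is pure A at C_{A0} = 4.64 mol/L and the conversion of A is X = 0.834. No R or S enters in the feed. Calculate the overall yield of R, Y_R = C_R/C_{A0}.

Exit C_A = C_{A0}(1−X) = 4.64×0.166 = 0.7702 mol/L.
In a CSTR the entire volume is at exit conditions, so r_R = 0.167×0.7702^1.5 = 0.1129 and r_S = 0.174×0.7702^0.5 = 0.1527.
Fraction of consumed A going to R: r_R/(r_R+r_S) = 0.4250.
C_R = 0.4250·C_{A0}·X = 0.4250×4.64×0.834 = 1.64 mol/L; Y_R = C_R/C_{A0} = 0.354.

0.354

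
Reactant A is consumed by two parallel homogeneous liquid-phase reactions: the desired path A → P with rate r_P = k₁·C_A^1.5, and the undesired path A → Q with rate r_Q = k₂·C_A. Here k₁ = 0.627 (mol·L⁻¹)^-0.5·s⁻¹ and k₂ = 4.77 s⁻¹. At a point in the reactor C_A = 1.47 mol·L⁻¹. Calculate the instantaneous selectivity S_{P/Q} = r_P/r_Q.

S_{P/Q} = r_P/r_Q = (k₁·C_A^1.5)/(k₂·C_A) = (k₁/k₂)·C_A^0.5.
= (0.627×1.470^1.5) / (4.77×1.470) = 1.117/7.012 = 0.159.

0.159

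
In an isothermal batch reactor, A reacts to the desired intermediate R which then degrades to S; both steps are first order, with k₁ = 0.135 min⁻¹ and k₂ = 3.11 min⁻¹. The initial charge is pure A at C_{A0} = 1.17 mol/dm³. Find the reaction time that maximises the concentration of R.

1.05 min

Setting dC_R/dt = 0 gives t_opt = ln(k₂/k₁)/(k₂−k₁).
= ln(3.11/0.135)/(3.11−0.135) = ln(23.04)/2.975 = 3.137/2.975 = 1.05 min.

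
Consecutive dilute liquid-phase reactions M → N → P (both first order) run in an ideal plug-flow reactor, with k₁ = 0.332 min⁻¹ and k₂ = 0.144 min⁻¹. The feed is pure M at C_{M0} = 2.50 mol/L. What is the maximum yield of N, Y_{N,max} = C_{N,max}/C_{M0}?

0.527

For a first-order series the maximum intermediate yield is C_{N,max}/C_{M0} = (k₁/k₂)^[k₂/(k₂−k₁)].
= (0.332/0.144)^(0.144/(0.144−0.332)) = (2.306)^(-0.7660) = 0.5274.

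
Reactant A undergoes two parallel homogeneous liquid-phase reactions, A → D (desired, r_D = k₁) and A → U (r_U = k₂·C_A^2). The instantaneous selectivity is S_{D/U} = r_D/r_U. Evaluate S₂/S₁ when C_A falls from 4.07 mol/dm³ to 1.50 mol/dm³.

S_{D/U} = (k₁/k₂)·C_A^-2, so S₂/S₁ = (C_{A,2}/C_{A,1})^-2.
= (1.50/4.07)^(-2) = (0.3686)^(-2) = 7.36.

7.36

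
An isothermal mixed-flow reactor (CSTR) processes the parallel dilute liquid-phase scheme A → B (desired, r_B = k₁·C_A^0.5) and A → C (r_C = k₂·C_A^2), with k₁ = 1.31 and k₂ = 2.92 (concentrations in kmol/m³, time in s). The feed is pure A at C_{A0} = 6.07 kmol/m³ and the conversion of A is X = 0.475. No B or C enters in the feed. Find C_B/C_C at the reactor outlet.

Exit C_A = C_{A0}(1−X) = 6.07×0.525 = 3.187 kmol/m³.
Rates in a CSTR are evaluated at the outlet concentration: r_B = 1.31×3.187^0.5 = 2.339, r_C = 2.92×3.187^2 = 29.65.
Overall selectivity = C_B/C_C = r_Bτ/(r_Cτ) = r_B/r_C = 0.0789.

0.0789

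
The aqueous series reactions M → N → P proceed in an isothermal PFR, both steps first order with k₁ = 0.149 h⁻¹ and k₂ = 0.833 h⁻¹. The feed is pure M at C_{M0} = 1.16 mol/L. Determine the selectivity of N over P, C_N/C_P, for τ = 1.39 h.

The intermediate concentration in a first-order A→B→C sequence is C_N = k₁C_{M0}(e^(−k₁τ) − e^(−k₂τ))/(k₂−k₁).
e^(−k₁τ) = e^(−0.149×1.39) = e^(−0.2071) = 0.8129; e^(−k₂τ) = e^(−1.158) = 0.3142.
C_N = 0.149×1.16/(0.833−0.149) × (0.8129−0.3142) = 0.2527×0.4988 = 0.1260 mol/L.
C_M = C_{M0}e^(−k₁τ) = 0.9430 mol/L, so C_P = C_{M0}−C_M−C_N = 0.09097 mol/L; C_N/C_P = 1.39.

1.39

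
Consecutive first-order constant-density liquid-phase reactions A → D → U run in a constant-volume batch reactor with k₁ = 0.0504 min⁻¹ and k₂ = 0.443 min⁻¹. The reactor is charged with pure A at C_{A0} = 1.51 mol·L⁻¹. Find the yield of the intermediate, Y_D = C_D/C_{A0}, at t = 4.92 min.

0.0857

The intermediate concentration in a first-order A→B→C sequence is C_D = k₁C_{A0}(e^(−k₁t) − e^(−k₂t))/(k₂−k₁).
e^(−k₁t) = e^(−0.0504×4.92) = e^(−0.2480) = 0.7804; e^(−k₂t) = e^(−2.180) = 0.1131.
C_D = 0.0504×1.51/(0.443−0.0504) × (0.7804−0.1131) = 0.1938×0.6673 = 0.1294 mol·L⁻¹.
Y_D = C_D/C_{A0} = 0.1294/1.51 = 0.0857.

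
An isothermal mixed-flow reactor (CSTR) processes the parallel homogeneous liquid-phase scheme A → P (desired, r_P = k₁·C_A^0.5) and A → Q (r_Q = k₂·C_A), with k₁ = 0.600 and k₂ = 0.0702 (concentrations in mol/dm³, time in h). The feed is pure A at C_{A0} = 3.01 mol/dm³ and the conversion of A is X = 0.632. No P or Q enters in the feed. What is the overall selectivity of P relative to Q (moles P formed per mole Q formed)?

8.12

Exit C_A = C_{A0}(1−X) = 3.01×0.368 = 1.108 mol/dm³.
A CSTR operates uniformly at the exit composition, giving r_P = 0.6315 and r_Q = 0.07776 (each k·C_A^n at C_A = 1.108).
Overall selectivity = C_P/C_Q = r_Pτ/(r_Qτ) = r_P/r_Q = 8.12.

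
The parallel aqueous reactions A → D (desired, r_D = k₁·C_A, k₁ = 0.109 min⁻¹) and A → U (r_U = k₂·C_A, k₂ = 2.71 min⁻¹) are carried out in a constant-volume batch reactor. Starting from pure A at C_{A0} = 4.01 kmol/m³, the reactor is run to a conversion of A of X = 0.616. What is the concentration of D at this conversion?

C_A = C_{A0}(1−X) = 1.540 kmol/m³.
Both paths are first order in A, so the instantaneous fraction to D is constant: dC_D/d(−C_A) = k₁/(k₁+k₂) = 0.03867.
C_D = 0.03867·(C_{A0}−C_A) = 0.03867×2.470 = 0.0955 kmol/m³.

0.0955 kmol/m³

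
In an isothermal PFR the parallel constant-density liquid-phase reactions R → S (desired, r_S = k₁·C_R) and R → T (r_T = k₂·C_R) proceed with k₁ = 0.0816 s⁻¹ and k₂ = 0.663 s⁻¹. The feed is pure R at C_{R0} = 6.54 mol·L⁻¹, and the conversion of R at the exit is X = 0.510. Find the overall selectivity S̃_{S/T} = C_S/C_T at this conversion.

0.123

C_R = C_{R0}(1−X) = 3.205 mol·L⁻¹.
Both paths are first order in R, so the instantaneous fraction to S is constant: dC_S/d(−C_R) = k₁/(k₁+k₂) = 0.1096.
C_S = 0.1096·(C_{R0}−C_R) = 0.1096×3.335 = 0.366 mol·L⁻¹.
C_T = (C_{R0}−C_R)−C_S = 2.970 mol·L⁻¹; S̃_{S/T} = 0.3655/2.970 = 0.123.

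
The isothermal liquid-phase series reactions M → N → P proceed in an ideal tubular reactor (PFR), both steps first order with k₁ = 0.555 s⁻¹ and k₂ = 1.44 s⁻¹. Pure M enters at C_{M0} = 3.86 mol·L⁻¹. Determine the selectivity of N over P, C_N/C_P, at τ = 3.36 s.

Solving the coupled first-order balances gives C_N(τ) = [k₁/(k₂−k₁)]·C_{M0}·(e^(−k₁τ) − e^(−k₂τ)).
e^(−k₁τ) = e^(−0.555×3.36) = e^(−1.865) = 0.1549; e^(−k₂τ) = e^(−4.838) = 0.007920.
C_N = 0.555×3.86/(1.44−0.555) × (0.1549−0.007920) = 2.421×0.1470 = 0.3559 mol·L⁻¹.
C_M = C_{M0}e^(−k₁τ) = 0.5980 mol·L⁻¹, so C_P = C_{M0}−C_M−C_N = 2.906 mol·L⁻¹; C_N/C_P = 0.122.

0.122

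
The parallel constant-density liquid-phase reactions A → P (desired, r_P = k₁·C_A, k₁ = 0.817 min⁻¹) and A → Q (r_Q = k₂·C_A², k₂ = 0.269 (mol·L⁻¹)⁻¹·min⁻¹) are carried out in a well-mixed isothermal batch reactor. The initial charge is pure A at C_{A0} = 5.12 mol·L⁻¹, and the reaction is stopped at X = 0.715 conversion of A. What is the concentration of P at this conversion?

C_A = C_{A0}(1−X) = 1.459 mol·L⁻¹.
Along a PFR/batch, dC_P/dC_A = −r_P/(r_P+r_Q) = −k₁/(k₁+k₂·C_A).
Integrating from C_{A0} to C_A: C_P = (0.817/0.269)·ln[(0.817+0.269·5.12)/(0.817+0.269·1.46)] = 3.037·ln(2.194/1.210) = 1.809 mol·L⁻¹.

1.81 mol·L⁻¹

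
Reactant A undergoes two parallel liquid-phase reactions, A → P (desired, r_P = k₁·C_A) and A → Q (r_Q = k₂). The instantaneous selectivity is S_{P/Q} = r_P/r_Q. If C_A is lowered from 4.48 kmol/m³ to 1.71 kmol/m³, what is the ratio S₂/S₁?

S_{P/Q} = (k₁/k₂)·C_A, so S₂/S₁ = (C_{A,2}/C_{A,1}).
= 1.71/4.48 = 0.382.

0.382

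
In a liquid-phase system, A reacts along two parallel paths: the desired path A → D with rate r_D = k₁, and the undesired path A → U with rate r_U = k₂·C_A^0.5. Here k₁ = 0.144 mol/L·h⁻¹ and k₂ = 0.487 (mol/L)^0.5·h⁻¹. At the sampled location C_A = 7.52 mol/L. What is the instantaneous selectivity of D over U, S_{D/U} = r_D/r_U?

S_{D/U} = r_D/r_U = (k₁)/(k₂·C_A^0.5) = (k₁/k₂)·C_A^-0.5.
= (0.144) / (0.487×7.520^0.5) = 0.1440/1.335 = 0.108.

0.108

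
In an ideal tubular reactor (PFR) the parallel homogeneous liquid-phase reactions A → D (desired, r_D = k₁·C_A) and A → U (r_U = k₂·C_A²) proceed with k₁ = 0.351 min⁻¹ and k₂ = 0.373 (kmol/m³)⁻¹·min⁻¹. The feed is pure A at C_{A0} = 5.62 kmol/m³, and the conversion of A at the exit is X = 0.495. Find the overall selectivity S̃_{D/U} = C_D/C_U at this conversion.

C_A = C_{A0}(1−X) = 2.838 kmol/m³.
Along a PFR/batch, dC_D/dC_A = −r_D/(r_D+r_U) = −k₁/(k₁+k₂·C_A).
Integrating from C_{A0} to C_A: C_D = (0.351/0.373)·ln[(0.351+0.373·5.62)/(0.351+0.373·2.84)] = 0.9410·ln(2.447/1.410) = 0.5191 kmol/m³.
C_U = (C_{A0}−C_A)−C_D = 2.263 kmol/m³; S̃_{D/U} = 0.5191/2.263 = 0.229.

0.229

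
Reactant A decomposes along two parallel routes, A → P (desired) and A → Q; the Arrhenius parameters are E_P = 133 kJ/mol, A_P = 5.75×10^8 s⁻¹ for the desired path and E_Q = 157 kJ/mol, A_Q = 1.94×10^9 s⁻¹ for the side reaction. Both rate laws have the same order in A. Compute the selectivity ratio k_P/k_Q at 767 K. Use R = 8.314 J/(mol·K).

12.8

Since both paths have the same order in A, the concentration cancels and S_{P/Q} = k_P/k_Q = (A_P/A_Q)·exp[(E_Q−E_P)/(RT)].
(E_Q−E_P)/(RT) = (157−133)×10³/(8.314×767) = 24000/6377 = 3.764.
k_P/k_Q = (5.75×10^8/1.94×10^9)·exp(3.764) = 0.2964 × 43.10 = 12.8.
Since E_P < E_Q, lowering the temperature improves selectivity toward P.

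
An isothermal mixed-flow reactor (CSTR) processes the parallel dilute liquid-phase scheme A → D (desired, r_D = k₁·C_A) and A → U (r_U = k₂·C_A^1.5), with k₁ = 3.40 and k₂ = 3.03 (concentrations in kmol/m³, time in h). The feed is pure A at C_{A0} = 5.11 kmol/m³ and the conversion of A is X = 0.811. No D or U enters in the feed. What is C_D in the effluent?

Exit C_A = C_{A0}(1−X) = 5.11×0.189 = 0.9658 kmol/m³.
A CSTR operates uniformly at the exit composition, giving r_D = 3.284 and r_U = 2.876 (each k·C_A^n at C_A = 0.9658).
Fraction of consumed A going to D: r_D/(r_D+r_U) = 0.5331.
C_D = 0.5331·C_{A0}·X = 0.5331×5.11×0.811 = 2.21 kmol/m³.

2.21 kmol/m³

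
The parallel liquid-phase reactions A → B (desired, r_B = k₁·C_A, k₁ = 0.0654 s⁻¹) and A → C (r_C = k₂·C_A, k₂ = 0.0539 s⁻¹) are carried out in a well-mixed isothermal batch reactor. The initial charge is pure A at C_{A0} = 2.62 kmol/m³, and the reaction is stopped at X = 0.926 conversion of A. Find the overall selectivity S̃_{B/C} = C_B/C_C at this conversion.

C_A = C_{A0}(1−X) = 0.1939 kmol/m³.
Both paths are first order in A, so the instantaneous fraction to B is constant: dC_B/d(−C_A) = k₁/(k₁+k₂) = 0.5482.
C_B = 0.5482·(C_{A0}−C_A) = 0.5482×2.426 = 1.33 kmol/m³.
C_C = (C_{A0}−C_A)−C_B = 1.096 kmol/m³; S̃_{B/C} = 1.330/1.096 = 1.21.

1.21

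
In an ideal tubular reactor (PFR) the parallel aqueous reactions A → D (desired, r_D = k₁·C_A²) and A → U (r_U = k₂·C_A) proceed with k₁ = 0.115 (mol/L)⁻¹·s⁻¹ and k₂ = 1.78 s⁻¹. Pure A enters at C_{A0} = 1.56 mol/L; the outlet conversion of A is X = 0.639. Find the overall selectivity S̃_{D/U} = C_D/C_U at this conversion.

C_A = C_{A0}(1−X) = 0.5632 mol/L.
Along a PFR/batch, dC_U/dC_A = −r_U/(r_D+r_U) = −k₂/(k₂+k₁·C_A).
Integrating from C_{A0} to C_A: C_U = (1.78/0.115)·ln[(1.78+0.115·1.56)/(1.78+0.115·0.563)] = 15.48·ln(1.959/1.845) = 0.9331 mol/L.
Then C_D = (C_{A0}−C_A) − C_U = 0.9968 − 0.9331 = 0.06370 mol/L.
S̃_{D/U} = C_D/C_U = 0.06370/0.9331 = 0.0683.

0.0683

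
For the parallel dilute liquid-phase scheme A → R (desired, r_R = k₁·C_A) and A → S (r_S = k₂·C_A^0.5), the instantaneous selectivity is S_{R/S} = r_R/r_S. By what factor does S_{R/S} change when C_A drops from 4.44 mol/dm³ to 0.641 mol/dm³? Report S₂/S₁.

S_{R/S} = (k₁/k₂)·C_A^0.5, so S₂/S₁ = (C_{A,2}/C_{A,1})^0.5.
= (0.641/4.44)^0.5 = (0.1444)^0.5 = 0.380.

0.380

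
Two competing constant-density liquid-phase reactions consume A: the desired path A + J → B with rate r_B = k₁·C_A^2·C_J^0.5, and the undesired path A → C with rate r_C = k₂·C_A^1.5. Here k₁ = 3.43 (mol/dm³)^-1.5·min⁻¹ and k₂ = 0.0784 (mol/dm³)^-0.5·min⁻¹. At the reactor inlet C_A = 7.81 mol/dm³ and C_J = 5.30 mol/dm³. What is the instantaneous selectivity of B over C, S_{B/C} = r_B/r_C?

S_{B/C} = r_B/r_C = (k₁·C_A^2·C_J^0.5)/(k₂·C_A^1.5) = (k₁/k₂)·C_A^0.5·C_J^0.5.
= (3.43×7.810^2×5.300^0.5) / (0.0784×7.810^1.5) = 481.7/1.711 = 281.
Since the desired path is higher order in A, keeping C_A high (PFR or concentrated feed) favours B.

281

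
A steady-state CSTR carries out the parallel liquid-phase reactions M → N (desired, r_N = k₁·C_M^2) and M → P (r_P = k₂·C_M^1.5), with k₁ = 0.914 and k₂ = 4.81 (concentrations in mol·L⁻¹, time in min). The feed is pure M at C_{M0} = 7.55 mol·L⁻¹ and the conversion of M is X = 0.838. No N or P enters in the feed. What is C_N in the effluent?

Exit C_M = C_{M0}(1−X) = 7.55×0.162 = 1.223 mol·L⁻¹.
In a CSTR the entire volume is at exit conditions, so r_N = 0.914×1.223^2 = 1.367 and r_P = 4.81×1.223^1.5 = 6.506.
Fraction of consumed M going to N: r_N/(r_N+r_P) = 0.1737.
C_N = 0.1737·C_{M0}·X = 0.1737×7.55×0.838 = 1.10 mol·L⁻¹.

1.10 mol·L⁻¹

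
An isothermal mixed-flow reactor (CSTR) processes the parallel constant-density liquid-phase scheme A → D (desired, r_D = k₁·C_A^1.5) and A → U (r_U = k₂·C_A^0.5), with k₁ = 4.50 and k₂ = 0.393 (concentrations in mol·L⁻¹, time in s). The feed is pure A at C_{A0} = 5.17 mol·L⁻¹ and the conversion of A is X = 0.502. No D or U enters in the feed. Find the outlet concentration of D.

Exit C_A = C_{A0}(1−X) = 5.17×0.498 = 2.575 mol·L⁻¹.
A CSTR operates uniformly at the exit composition, giving r_D = 18.59 and r_U = 0.6306 (each k·C_A^n at C_A = 2.575).
Fraction of consumed A going to D: r_D/(r_D+r_U) = 0.9672.
C_D = 0.9672·C_{A0}·X = 0.9672×5.17×0.502 = 2.51 mol·L⁻¹.

2.51 mol·L⁻¹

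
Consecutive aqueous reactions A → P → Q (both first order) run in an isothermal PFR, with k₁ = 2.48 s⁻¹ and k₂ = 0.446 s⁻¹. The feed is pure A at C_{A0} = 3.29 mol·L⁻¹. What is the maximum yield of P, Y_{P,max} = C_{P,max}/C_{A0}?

Evaluating C_P at τ_opt = ln(k₂/k₁)/(k₂−k₁) gives C_{P,max}/C_{A0} = (k₁/k₂)^[k₂/(k₂−k₁)].
= (2.48/0.446)^(0.446/(0.446−2.48)) = (5.561)^(-0.2193) = 0.6865.

0.686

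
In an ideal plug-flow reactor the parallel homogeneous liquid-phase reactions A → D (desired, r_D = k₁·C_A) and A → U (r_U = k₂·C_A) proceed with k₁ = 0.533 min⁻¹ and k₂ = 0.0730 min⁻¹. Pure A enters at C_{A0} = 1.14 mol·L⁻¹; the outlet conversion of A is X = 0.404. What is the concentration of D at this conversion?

C_A = C_{A0}(1−X) = 0.6794 mol·L⁻¹.
Both paths are first order in A, so the instantaneous fraction to D is constant: dC_D/d(−C_A) = k₁/(k₁+k₂) = 0.8795.
C_D = 0.8795·(C_{A0}−C_A) = 0.8795×0.4606 = 0.405 mol·L⁻¹.

0.405 mol·L⁻¹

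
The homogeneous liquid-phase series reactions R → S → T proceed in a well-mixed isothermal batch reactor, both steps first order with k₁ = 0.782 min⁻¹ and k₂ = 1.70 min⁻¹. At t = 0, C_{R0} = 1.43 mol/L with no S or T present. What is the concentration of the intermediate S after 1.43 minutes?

0.291 mol/L

The intermediate concentration in a first-order A→B→C sequence is C_S = k₁C_{R0}(e^(−k₁t) − e^(−k₂t))/(k₂−k₁).
e^(−k₁t) = e^(−0.782×1.43) = e^(−1.118) = 0.3268; e^(−k₂t) = e^(−2.431) = 0.08795.
C_S = 0.782×1.43/(1.70−0.782) × (0.3268−0.08795) = 1.218×0.2389 = 0.2910 mol/L.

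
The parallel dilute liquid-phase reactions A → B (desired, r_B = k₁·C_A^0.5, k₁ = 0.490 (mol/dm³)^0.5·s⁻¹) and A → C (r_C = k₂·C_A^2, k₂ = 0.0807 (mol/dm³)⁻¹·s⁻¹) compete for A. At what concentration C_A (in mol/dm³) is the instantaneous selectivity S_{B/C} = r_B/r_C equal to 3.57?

S_{B/C} = (k₁/k₂)·C_A^-1.5 ⇒ C_A = (S·k₂/k₁)^(1/(-1.5)).
= (3.57×0.0807/0.490)^(-0.6667) = (0.5880)^(-0.6667) = 1.42 mol/dm³.

1.42 mol/dm³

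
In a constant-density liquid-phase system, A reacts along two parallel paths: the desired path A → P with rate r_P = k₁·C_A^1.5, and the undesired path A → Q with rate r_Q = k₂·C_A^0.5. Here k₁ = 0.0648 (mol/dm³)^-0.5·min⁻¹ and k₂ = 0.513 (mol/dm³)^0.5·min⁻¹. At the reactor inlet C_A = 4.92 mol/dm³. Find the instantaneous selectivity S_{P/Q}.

0.621

S_{P/Q} = r_P/r_Q = (k₁·C_A^1.5)/(k₂·C_A^0.5) = (k₁/k₂)·C_A.
= (0.0648×4.920^1.5) / (0.513×4.920^0.5) = 0.7072/1.138 = 0.621.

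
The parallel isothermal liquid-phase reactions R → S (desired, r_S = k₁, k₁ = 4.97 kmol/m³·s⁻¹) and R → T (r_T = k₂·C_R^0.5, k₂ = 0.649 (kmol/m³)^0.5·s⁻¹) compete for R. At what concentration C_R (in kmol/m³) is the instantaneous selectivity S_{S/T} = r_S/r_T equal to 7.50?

1.04 kmol/m³

S_{S/T} = (k₁/k₂)·C_R^-0.5 ⇒ C_R = (S·k₂/k₁)^(-2).
= (7.50×0.649/4.97)^(-2) = (0.9794)^(-2) = 1.04 kmol/m³.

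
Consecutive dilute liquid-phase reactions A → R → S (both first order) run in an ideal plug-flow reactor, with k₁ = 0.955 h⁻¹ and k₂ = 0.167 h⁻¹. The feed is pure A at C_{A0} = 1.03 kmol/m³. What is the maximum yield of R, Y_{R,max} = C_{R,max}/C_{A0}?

0.691

For a first-order series the maximum intermediate yield is C_{R,max}/C_{A0} = (k₁/k₂)^[k₂/(k₂−k₁)].
= (0.955/0.167)^(0.167/(0.167−0.955)) = (5.719)^(-0.2119) = 0.6910.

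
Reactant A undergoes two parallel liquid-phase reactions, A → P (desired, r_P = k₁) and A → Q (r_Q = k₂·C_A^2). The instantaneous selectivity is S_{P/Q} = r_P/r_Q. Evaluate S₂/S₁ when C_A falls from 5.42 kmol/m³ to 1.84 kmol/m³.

8.68

S_{P/Q} = (k₁/k₂)·C_A^-2, so S₂/S₁ = (C_{A,2}/C_{A,1})^-2.
= (1.84/5.42)^(-2) = (0.3395)^(-2) = 8.68.
Selectivity toward P rises as C_A falls — low-concentration operation is favoured.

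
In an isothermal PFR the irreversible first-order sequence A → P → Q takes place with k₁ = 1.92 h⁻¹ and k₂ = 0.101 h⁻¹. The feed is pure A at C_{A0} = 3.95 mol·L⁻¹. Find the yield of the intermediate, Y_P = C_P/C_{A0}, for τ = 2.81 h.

For first-order series with pure A initially, C_P(τ) = k₁C_{A0}/(k₂−k₁)·(e^(−k₁τ) − e^(−k₂τ)).
e^(−k₁τ) = e^(−1.92×2.81) = e^(−5.395) = 0.004538; e^(−k₂τ) = e^(−0.2838) = 0.7529.
C_P = 1.92×3.95/(0.101−1.92) × (0.004538−0.7529) = (-4.169)×(-0.7484) = 3.120 mol·L⁻¹.
Y_P = C_P/C_{A0} = 3.120/3.95 = 0.790.

0.790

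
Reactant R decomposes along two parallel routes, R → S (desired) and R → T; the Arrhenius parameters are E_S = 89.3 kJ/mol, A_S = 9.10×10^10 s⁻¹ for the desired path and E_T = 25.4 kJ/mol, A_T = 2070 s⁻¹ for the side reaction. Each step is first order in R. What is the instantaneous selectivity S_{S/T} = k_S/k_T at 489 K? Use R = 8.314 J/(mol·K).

Since both paths have the same order in R, the concentration cancels and S_{S/T} = k_S/k_T = (A_S/A_T)·exp[(E_T−E_S)/(RT)].
(E_T−E_S)/(RT) = (25.4−89.3)×10³/(8.314×489) = -63900/4066 = -15.72.
k_S/k_T = (9.10×10^10/2070)·exp(-15.72) = 4.396×10^7 × 1.493×10^-7 = 6.56.

6.56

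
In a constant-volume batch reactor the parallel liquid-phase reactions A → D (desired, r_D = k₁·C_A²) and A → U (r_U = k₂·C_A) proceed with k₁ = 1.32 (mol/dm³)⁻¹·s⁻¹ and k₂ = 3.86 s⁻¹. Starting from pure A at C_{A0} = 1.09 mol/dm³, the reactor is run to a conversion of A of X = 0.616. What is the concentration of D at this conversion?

C_A = C_{A0}(1−X) = 0.4186 mol/dm³.
Along a PFR/batch, dC_U/dC_A = −r_U/(r_D+r_U) = −k₂/(k₂+k₁·C_A).
Integrating from C_{A0} to C_A: C_U = (3.86/1.32)·ln[(3.86+1.32·1.09)/(3.86+1.32·0.419)] = 2.924·ln(5.299/4.412) = 0.5353 mol/dm³.
Then C_D = (C_{A0}−C_A) − C_U = 0.6714 − 0.5353 = 0.1362 mol/dm³.

0.136 mol/dm³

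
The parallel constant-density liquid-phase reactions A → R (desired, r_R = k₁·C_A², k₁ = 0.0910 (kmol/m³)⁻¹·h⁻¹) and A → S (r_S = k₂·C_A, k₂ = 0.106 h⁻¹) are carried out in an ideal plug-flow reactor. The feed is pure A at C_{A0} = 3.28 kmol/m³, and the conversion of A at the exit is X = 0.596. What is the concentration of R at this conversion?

C_A = C_{A0}(1−X) = 1.325 kmol/m³.
Along a PFR/batch, dC_S/dC_A = −r_S/(r_R+r_S) = −k₂/(k₂+k₁·C_A).
Integrating from C_{A0} to C_A: C_S = (0.106/0.0910)·ln[(0.106+0.0910·3.28)/(0.106+0.0910·1.33)] = 1.165·ln(0.4045/0.2266) = 0.6750 kmol/m³.
Then C_R = (C_{A0}−C_A) − C_S = 1.955 − 0.6750 = 1.280 kmol/m³.

1.28 kmol/m³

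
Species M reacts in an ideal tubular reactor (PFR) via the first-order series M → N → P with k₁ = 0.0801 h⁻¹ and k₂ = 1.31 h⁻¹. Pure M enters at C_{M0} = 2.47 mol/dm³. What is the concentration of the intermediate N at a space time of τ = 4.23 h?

The intermediate concentration in a first-order A→B→C sequence is C_N = k₁C_{M0}(e^(−k₁τ) − e^(−k₂τ))/(k₂−k₁).
e^(−k₁τ) = e^(−0.0801×4.23) = e^(−0.3388) = 0.7126; e^(−k₂τ) = e^(−5.541) = 0.003921.
C_N = 0.0801×2.47/(1.31−0.0801) × (0.7126−0.003921) = 0.1609×0.7087 = 0.1140 mol/dm³.

0.114 mol/dm³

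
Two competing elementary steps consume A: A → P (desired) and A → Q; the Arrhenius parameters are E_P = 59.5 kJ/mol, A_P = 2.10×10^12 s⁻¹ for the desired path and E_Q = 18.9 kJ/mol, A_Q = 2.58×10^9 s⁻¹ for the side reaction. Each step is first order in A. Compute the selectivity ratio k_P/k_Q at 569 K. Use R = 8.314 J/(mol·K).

With equal orders, S_{P/Q} = k_P/k_Q = (A_P/A_Q)·exp[(E_Q−E_P)/(RT)].
(E_Q−E_P)/(RT) = (18.9−59.5)×10³/(8.314×569) = -40600/4731 = -8.582.
k_P/k_Q = (2.10×10^12/2.58×10^9)·exp(-8.582) = 814.0 × 1.874×10^-4 = 0.153.
Since E_P > E_Q, raising the temperature improves selectivity toward P.

0.153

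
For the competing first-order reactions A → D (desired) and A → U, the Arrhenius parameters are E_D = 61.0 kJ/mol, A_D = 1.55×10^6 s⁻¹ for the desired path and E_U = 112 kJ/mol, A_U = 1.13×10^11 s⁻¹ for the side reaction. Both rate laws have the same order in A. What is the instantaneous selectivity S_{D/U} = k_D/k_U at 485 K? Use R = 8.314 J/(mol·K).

4.27

With equal orders, S_{D/U} = k_D/k_U = (A_D/A_U)·exp[(E_U−E_D)/(RT)].
(E_U−E_D)/(RT) = (112−61.0)×10³/(8.314×485) = 51000/4032 = 12.65.
k_D/k_U = (1.55×10^6/1.13×10^11)·exp(12.65) = 1.372×10^-5 × 3.111×10^5 = 4.27.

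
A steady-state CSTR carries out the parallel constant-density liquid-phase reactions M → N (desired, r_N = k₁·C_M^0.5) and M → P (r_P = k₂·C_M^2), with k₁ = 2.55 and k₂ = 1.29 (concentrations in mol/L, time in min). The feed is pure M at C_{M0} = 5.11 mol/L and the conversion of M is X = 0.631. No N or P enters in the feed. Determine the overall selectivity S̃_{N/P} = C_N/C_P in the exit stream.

Exit C_M = C_{M0}(1−X) = 5.11×0.369 = 1.886 mol/L.
A CSTR operates uniformly at the exit composition, giving r_N = 3.502 and r_P = 4.587 (each k·C_M^n at C_M = 1.886).
Overall selectivity = C_N/C_P = r_Nτ/(r_Pτ) = r_N/r_P = 0.763.

0.763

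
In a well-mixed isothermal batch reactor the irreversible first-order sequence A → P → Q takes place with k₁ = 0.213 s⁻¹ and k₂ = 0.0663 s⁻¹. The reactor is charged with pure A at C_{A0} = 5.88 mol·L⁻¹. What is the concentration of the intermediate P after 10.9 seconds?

3.31 mol·L⁻¹

Solving the coupled first-order balances gives C_P(t) = [k₁/(k₂−k₁)]·C_{A0}·(e^(−k₁t) − e^(−k₂t)).
e^(−k₁t) = e^(−0.213×10.9) = e^(−2.322) = 0.09811; e^(−k₂t) = e^(−0.7227) = 0.4855.
C_P = 0.213×5.88/(0.0663−0.213) × (0.09811−0.4855) = (-8.537)×(-0.3873) = 3.307 mol·L⁻¹.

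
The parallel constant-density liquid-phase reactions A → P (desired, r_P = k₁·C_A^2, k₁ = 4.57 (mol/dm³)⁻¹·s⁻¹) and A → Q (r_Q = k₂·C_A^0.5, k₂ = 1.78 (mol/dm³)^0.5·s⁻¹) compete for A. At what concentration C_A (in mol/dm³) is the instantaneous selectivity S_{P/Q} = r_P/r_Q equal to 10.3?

2.52 mol/dm³

S_{P/Q} = (k₁/k₂)·C_A^1.5 ⇒ C_A = (S·k₂/k₁)^(1/1.5).
= (10.3×1.78/4.57)^(0.6667) = (4.012)^(0.6667) = 2.52 mol/dm³.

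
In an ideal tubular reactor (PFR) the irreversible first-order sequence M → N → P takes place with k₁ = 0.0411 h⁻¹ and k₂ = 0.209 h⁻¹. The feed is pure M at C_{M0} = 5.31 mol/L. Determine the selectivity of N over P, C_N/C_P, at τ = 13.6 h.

0.416

For first-order series with pure M initially, C_N(τ) = k₁C_{M0}/(k₂−k₁)·(e^(−k₁τ) − e^(−k₂τ)).
e^(−k₁τ) = e^(−0.0411×13.6) = e^(−0.5590) = 0.5718; e^(−k₂τ) = e^(−2.842) = 0.05829.
C_N = 0.0411×5.31/(0.209−0.0411) × (0.5718−0.05829) = 1.300×0.5135 = 0.6675 mol/L.
C_M = C_{M0}e^(−k₁τ) = 3.036 mol/L, so C_P = C_{M0}−C_M−C_N = 1.606 mol/L; C_N/C_P = 0.416.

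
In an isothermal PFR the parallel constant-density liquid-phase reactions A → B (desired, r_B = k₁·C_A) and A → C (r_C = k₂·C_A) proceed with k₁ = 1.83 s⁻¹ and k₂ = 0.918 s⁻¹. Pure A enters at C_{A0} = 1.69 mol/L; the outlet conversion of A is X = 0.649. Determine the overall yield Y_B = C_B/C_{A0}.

C_A = C_{A0}(1−X) = 0.5932 mol/L.
Both paths are first order in A, so the instantaneous fraction to B is constant: dC_B/d(−C_A) = k₁/(k₁+k₂) = 0.6659.
C_B = 0.6659·(C_{A0}−C_A) = 0.6659×1.097 = 0.730 mol/L.
Y_B = C_B/C_{A0} = 0.7304/1.69 = 0.432.

0.432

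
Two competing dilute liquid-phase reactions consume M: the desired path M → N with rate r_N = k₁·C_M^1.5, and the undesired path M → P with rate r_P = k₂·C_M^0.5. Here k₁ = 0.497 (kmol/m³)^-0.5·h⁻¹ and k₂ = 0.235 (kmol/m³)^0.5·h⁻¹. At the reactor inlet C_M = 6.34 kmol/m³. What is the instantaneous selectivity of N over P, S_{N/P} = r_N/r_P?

13.4

S_{N/P} = r_N/r_P = (k₁·C_M^1.5)/(k₂·C_M^0.5) = (k₁/k₂)·C_M.
= (0.497×6.340^1.5) / (0.235×6.340^0.5) = 7.934/0.5917 = 13.4.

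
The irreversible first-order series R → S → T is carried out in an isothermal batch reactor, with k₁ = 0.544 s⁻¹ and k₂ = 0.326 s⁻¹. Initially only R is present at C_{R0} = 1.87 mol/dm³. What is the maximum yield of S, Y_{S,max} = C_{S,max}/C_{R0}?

For a first-order series the maximum intermediate yield is C_{S,max}/C_{R0} = (k₁/k₂)^[k₂/(k₂−k₁)].
= (0.544/0.326)^(0.326/(0.326−0.544)) = (1.669)^(-1.495) = 0.4650.

0.465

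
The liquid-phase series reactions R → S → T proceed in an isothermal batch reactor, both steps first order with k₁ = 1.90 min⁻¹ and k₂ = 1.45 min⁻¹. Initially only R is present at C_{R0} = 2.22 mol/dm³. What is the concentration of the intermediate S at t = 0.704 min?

0.917 mol/dm³

For first-order series with pure R initially, C_S(t) = k₁C_{R0}/(k₂−k₁)·(e^(−k₁t) − e^(−k₂t)).
e^(−k₁t) = e^(−1.90×0.704) = e^(−1.338) = 0.2625; e^(−k₂t) = e^(−1.021) = 0.3603.
C_S = 1.90×2.22/(1.45−1.90) × (0.2625−0.3603) = (-9.373)×(-0.09783) = 0.9170 mol/dm³.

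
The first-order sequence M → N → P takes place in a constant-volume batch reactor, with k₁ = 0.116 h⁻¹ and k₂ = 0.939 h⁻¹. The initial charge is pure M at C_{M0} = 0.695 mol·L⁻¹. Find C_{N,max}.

0.0639 mol·L⁻¹

At the optimum, C_{N,max}/C_{M0} = (k₁/k₂)^[k₂/(k₂−k₁)].
= (0.116/0.939)^(0.939/(0.939−0.116)) = (0.1235)^(1.141) = 0.09200.
C_{N,max} = 0.09200×0.695 = 0.0639 mol·L⁻¹.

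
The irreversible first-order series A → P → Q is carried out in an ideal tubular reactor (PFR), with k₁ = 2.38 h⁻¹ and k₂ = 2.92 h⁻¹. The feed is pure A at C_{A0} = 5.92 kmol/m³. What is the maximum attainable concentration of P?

For a first-order series the maximum intermediate yield is C_{P,max}/C_{A0} = (k₁/k₂)^[k₂/(k₂−k₁)].
= (2.38/2.92)^(2.92/(2.92−2.38)) = (0.8151)^(5.407) = 0.3310.
C_{P,max} = 0.3310×5.92 = 1.96 kmol/m³.

1.96 kmol/m³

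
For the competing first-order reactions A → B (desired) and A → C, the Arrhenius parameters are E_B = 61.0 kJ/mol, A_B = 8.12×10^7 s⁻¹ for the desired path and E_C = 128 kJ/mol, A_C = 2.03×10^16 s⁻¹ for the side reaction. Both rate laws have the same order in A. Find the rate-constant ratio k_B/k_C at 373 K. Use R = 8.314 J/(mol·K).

9.66

Since both paths have the same order in A, the concentration cancels and S_{B/C} = k_B/k_C = (A_B/A_C)·exp[(E_C−E_B)/(RT)].
(E_C−E_B)/(RT) = (128−61.0)×10³/(8.314×373) = 67000/3101 = 21.61.
k_B/k_C = (8.12×10^7/2.03×10^16)·exp(21.61) = 4.000×10^-9 × 2.415×10^9 = 9.66.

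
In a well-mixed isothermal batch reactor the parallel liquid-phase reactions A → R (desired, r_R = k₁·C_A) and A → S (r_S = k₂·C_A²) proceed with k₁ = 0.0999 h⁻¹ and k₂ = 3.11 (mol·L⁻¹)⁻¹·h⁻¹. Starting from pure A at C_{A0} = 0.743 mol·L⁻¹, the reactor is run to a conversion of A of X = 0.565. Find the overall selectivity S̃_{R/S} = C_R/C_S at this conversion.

0.0635

C_A = C_{A0}(1−X) = 0.3232 mol·L⁻¹.
Along a PFR/batch, dC_R/dC_A = −r_R/(r_R+r_S) = −k₁/(k₁+k₂·C_A).
Integrating from C_{A0} to C_A: C_R = (0.0999/3.11)·ln[(0.0999+3.11·0.743)/(0.0999+3.11·0.323)] = 0.03212·ln(2.411/1.105) = 0.02505 mol·L⁻¹.
C_S = (C_{A0}−C_A)−C_R = 0.3947 mol·L⁻¹; S̃_{R/S} = 0.02505/0.3947 = 0.0635.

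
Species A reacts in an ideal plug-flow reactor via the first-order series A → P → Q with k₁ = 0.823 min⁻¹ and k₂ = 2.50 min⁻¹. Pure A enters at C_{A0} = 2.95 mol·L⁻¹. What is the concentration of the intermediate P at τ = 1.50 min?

The intermediate concentration in a first-order A→B→C sequence is C_P = k₁C_{A0}(e^(−k₁τ) − e^(−k₂τ))/(k₂−k₁).
e^(−k₁τ) = e^(−0.823×1.50) = e^(−1.234) = 0.2910; e^(−k₂τ) = e^(−3.750) = 0.02352.
C_P = 0.823×2.95/(2.50−0.823) × (0.2910−0.02352) = 1.448×0.2675 = 0.3872 mol·L⁻¹.

0.387 mol·L⁻¹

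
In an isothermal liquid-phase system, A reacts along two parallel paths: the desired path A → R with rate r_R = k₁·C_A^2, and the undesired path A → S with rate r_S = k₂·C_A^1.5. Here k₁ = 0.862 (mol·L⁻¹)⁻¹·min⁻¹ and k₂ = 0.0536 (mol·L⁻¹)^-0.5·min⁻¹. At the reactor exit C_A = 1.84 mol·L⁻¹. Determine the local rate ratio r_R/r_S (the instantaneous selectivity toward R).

21.8

S_{R/S} = r_R/r_S = (k₁·C_A^2)/(k₂·C_A^1.5) = (k₁/k₂)·C_A^0.5.
= (0.862×1.840^2) / (0.0536×1.840^1.5) = 2.918/0.1338 = 21.8.
Since the desired path is higher order in A, keeping C_A high (PFR or concentrated feed) favours R.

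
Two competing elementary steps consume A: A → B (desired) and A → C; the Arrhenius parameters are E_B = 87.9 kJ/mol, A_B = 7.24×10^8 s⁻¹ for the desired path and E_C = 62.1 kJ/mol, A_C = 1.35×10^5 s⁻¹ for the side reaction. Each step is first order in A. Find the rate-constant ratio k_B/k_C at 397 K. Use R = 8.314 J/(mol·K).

2.16

With equal orders, S_{B/C} = k_B/k_C = (A_B/A_C)·exp[(E_C−E_B)/(RT)].
(E_C−E_B)/(RT) = (62.1−87.9)×10³/(8.314×397) = -25800/3301 = -7.817.
k_B/k_C = (7.24×10^8/1.35×10^5)·exp(-7.817) = 5363 × 4.030×10^-4 = 2.16.
Since E_B > E_C, raising the temperature improves selectivity toward B.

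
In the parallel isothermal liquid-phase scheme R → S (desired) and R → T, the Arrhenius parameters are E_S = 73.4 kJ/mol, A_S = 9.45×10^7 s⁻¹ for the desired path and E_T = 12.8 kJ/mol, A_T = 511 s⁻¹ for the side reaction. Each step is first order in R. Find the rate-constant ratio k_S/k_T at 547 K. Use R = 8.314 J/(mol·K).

0.302

Since both paths have the same order in R, the concentration cancels and S_{S/T} = k_S/k_T = (A_S/A_T)·exp[(E_T−E_S)/(RT)].
(E_T−E_S)/(RT) = (12.8−73.4)×10³/(8.314×547) = -60600/4548 = -13.33.
k_S/k_T = (9.45×10^7/511)·exp(-13.33) = 1.849×10^5 × 1.633×10^-6 = 0.302.
Since E_S > E_T, raising the temperature improves selectivity toward S.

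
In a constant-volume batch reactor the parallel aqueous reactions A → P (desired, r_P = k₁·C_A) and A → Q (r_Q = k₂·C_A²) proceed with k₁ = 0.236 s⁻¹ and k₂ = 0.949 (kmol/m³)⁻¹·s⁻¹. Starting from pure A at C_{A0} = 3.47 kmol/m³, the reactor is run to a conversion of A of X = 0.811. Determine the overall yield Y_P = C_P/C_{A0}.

C_A = C_{A0}(1−X) = 0.6558 kmol/m³.
Along a PFR/batch, dC_P/dC_A = −r_P/(r_P+r_Q) = −k₁/(k₁+k₂·C_A).
Integrating from C_{A0} to C_A: C_P = (0.236/0.949)·ln[(0.236+0.949·3.47)/(0.236+0.949·0.656)] = 0.2487·ln(3.529/0.8584) = 0.3516 kmol/m³.
Y_P = C_P/C_{A0} = 0.3516/3.47 = 0.101.

0.101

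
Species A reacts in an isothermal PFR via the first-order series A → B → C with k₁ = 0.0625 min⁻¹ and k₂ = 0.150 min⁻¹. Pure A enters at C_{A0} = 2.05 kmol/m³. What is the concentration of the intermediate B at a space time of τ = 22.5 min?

The intermediate concentration in a first-order A→B→C sequence is C_B = k₁C_{A0}(e^(−k₁τ) − e^(−k₂τ))/(k₂−k₁).
e^(−k₁τ) = e^(−0.0625×22.5) = e^(−1.406) = 0.2451; e^(−k₂τ) = e^(−3.375) = 0.03422.
C_B = 0.0625×2.05/(0.150−0.0625) × (0.2451−0.03422) = 1.464×0.2108 = 0.3087 kmol/m³.

0.309 kmol/m³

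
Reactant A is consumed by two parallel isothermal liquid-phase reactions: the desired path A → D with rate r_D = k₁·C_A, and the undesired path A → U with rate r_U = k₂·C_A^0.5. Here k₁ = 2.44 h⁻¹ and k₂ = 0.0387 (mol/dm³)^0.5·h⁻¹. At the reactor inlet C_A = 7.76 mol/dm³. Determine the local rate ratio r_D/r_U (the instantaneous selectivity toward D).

176

S_{D/U} = r_D/r_U = (k₁·C_A)/(k₂·C_A^0.5) = (k₁/k₂)·C_A^0.5.
= (2.44×7.760) / (0.0387×7.760^0.5) = 18.93/0.1078 = 176.
Since the desired path is higher order in A, keeping C_A high (PFR or concentrated feed) favours D.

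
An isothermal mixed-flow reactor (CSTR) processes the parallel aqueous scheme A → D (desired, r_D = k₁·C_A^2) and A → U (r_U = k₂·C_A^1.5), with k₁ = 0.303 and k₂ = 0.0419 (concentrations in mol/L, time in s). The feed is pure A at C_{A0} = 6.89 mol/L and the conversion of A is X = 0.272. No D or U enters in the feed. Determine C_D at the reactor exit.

Exit C_A = C_{A0}(1−X) = 6.89×0.728 = 5.016 mol/L.
Rates in a CSTR are evaluated at the outlet concentration: r_D = 0.303×5.016^2 = 7.623, r_U = 0.0419×5.016^1.5 = 0.4707.
Fraction of consumed A going to D: r_D/(r_D+r_U) = 0.9418.
C_D = 0.9418·C_{A0}·X = 0.9418×6.89×0.272 = 1.77 mol/L.

1.77 mol/L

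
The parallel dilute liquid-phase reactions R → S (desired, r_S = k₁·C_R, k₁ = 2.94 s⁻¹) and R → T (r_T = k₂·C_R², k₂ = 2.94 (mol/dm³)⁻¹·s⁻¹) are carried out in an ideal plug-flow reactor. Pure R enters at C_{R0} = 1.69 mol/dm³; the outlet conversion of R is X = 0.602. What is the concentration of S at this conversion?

0.475 mol/dm³

C_R = C_{R0}(1−X) = 0.6726 mol/dm³.
Along a PFR/batch, dC_S/dC_R = −r_S/(r_S+r_T) = −k₁/(k₁+k₂·C_R).
Integrating from C_{R0} to C_R: C_S = (2.94/2.94)·ln[(2.94+2.94·1.69)/(2.94+2.94·0.673)] = 1.000·ln(7.909/4.918) = 0.4751 mol/dm³.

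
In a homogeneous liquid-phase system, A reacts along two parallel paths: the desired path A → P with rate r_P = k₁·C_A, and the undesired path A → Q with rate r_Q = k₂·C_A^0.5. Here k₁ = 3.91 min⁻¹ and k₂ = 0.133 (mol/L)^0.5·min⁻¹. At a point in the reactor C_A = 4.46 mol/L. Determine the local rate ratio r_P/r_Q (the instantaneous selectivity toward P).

S_{P/Q} = r_P/r_Q = (k₁·C_A)/(k₂·C_A^0.5) = (k₁/k₂)·C_A^0.5.
= (3.91×4.460) / (0.133×4.460^0.5) = 17.44/0.2809 = 62.1.
Since the desired path is higher order in A, keeping C_A high (PFR or concentrated feed) favours P.

62.1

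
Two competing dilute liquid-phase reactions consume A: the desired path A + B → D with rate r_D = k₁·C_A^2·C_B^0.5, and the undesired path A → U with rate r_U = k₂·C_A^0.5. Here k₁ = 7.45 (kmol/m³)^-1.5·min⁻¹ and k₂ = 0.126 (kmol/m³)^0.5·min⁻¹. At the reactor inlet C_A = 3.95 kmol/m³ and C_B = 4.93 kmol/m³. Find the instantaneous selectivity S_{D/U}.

1031

S_{D/U} = r_D/r_U = (k₁·C_A^2·C_B^0.5)/(k₂·C_A^0.5) = (k₁/k₂)·C_A^1.5·C_B^0.5.
= (7.45×3.950^2×4.930^0.5) / (0.126×3.950^0.5) = 258.1/0.2504 = 1031.
Since the desired path is higher order in A, keeping C_A high (PFR or concentrated feed) favours D.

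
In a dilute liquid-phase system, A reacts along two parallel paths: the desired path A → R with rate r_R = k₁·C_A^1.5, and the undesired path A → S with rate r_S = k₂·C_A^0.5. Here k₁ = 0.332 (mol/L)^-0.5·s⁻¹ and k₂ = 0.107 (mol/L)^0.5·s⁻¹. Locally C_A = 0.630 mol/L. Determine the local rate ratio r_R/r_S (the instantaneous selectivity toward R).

1.95

S_{R/S} = r_R/r_S = (k₁·C_A^1.5)/(k₂·C_A^0.5) = (k₁/k₂)·C_A.
= (0.332×0.6300^1.5) / (0.107×0.6300^0.5) = 0.1660/0.08493 = 1.95.
Since the desired path is higher order in A, keeping C_A high (PFR or concentrated feed) favours R.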